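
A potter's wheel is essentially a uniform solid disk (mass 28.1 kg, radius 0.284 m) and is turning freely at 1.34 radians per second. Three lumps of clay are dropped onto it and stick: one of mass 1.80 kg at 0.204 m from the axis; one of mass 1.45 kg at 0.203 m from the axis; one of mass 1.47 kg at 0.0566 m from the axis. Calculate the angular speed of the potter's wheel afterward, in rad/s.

ω_f ≈ 1.19 rad/s

The added mass arrives with no angular momentum about the axis, and any external torque about the axis is negligible, so the system's angular momentum is conserved.
I_p = ½(28.1)(0.284)² = 1.133 kg·m².
Added inertia Σmr² = (1.80)(0.204)² + (1.45)(0.203)² + (1.47)(0.0566)² = 0.1394 kg·m²; I_f = 1.133 + 0.1394 = 1.273 kg·m².
ω_f = I_p ω_i / I_f = (1.133)(1.34) / 1.273 = 1.193 rad/s.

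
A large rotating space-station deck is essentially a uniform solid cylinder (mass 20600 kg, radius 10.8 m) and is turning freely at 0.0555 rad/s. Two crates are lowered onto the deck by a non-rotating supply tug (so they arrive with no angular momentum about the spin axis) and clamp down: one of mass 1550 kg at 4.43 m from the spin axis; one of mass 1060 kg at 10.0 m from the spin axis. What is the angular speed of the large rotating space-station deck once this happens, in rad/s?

The added mass arrives with no angular momentum about the spin axis, and any external torque about the spin axis is negligible, so the system's angular momentum is conserved.
I_p = ½(20600)(10.8)² = 1.201e+06 kg·m².
Added inertia Σmr² = (1550)(4.43)² + (1060)(10.0)² = 1.364e+05 kg·m²; I_f = 1.201e+06 + 1.364e+05 = 1.338e+06 kg·m².
ω_f = I_p ω_i / I_f = (1.201e+06)(0.0555) / 1.338e+06 = 0.04984 rad/s.

ω_f ≈ 0.0498 rad/s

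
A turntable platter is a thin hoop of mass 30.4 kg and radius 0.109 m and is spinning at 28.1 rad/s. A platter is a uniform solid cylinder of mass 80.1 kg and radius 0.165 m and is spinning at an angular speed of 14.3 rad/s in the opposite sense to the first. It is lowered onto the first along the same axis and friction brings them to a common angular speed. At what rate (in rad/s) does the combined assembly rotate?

|ω_f| ≈ 3.75 rad/s

The coupling torques are internal; angular momentum about the shared axis is conserved.
Moments of inertia: I_A = (30.4)(0.109)² = 0.3612 kg·m²; I_B = ½(80.1)(0.165)² = 1.090 kg·m².
Taking A's sense as positive: L = (0.3612)(28.1) − (1.090)(14.3) = -5.443 kg·m²·rad/s.
Combined I = 0.3612 + 1.090 = 1.452 kg·m².
ω_f = L / I = -5.443 / 1.452 = -3.750 rad/s.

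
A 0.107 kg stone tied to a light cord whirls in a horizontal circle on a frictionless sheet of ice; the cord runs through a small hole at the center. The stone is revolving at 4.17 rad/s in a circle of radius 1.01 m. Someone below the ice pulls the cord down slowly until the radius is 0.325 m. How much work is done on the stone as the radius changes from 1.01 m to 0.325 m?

W ≈ 8.22 J

The constraining force is radial, so m r² ω about the center is conserved.
ω₂ = ω₁ (r₁/r₂)² = (4.17)(1.01/0.325)² = 40.27 rad/s.
W = ΔKE = ½m(v₂² − v₁²) = 8.216 J.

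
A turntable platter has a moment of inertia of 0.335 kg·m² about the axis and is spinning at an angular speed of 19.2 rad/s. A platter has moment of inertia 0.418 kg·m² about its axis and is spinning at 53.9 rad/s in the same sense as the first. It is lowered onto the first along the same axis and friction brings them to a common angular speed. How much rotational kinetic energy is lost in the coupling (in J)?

No external torque acts about the common axis, so total angular momentum is conserved.
Taking A's sense as positive: L = (0.3350)(19.2) + (0.4180)(53.9) = 28.96 kg·m²·rad/s.
Combined I = 0.3350 + 0.4180 = 0.7530 kg·m².
ω_f = L / I = 28.96 / 0.7530 = 38.46 rad/s.
KE_i = ½ΣIω² = 668.9 J; KE_f = ½(0.7530)(38.46)² = 557.0 J.

ΔKE lost ≈ 112 J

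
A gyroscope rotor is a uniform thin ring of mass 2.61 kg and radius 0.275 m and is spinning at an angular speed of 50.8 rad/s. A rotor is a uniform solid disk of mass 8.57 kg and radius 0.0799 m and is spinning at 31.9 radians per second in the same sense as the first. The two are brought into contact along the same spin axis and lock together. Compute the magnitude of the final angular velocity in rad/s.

No external torque acts about the common axis, so total angular momentum is conserved.
Moments of inertia: I_A = (2.61)(0.275)² = 0.1974 kg·m²; I_B = ½(8.57)(0.0799)² = 0.02736 kg·m².
Taking A's sense as positive: L = (0.1974)(50.8) + (0.02736)(31.9) = 10.90 kg·m²·rad/s.
Combined I = 0.1974 + 0.02736 = 0.2247 kg·m².
ω_f = L / I = 10.90 / 0.2247 = 48.50 rad/s.

|ω_f| ≈ 48.5 rad/s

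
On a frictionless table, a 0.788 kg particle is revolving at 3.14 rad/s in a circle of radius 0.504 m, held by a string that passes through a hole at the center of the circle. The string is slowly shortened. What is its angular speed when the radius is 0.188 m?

ω₂ ≈ 22.6 rad/s

The constraining force is radial, so m r² ω about the center is conserved.
ω₂ = ω₁ (r₁/r₂)² = (3.14)(0.504/0.188)² = 22.57 rad/s.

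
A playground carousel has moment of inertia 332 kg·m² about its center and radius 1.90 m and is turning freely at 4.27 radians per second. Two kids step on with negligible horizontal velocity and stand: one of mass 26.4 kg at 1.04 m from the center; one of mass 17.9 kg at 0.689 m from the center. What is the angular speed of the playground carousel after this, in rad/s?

The added mass arrives with no angular momentum about the center, and any external torque about the center is negligible, so the system's angular momentum is conserved.
Added inertia Σmr² = (26.4)(1.04)² + (17.9)(0.689)² = 37.05 kg·m²; I_f = 332.0 + 37.05 = 369.1 kg·m².
ω_f = I_p ω_i / I_f = (332.0)(4.27) / 369.1 = 3.841 rad/s.

ω_f ≈ 3.84 rad/s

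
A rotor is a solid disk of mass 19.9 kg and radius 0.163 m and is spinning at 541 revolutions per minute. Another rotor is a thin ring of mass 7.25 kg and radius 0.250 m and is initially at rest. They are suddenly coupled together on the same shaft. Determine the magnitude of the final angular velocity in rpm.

No external torque acts about the common axis, so total angular momentum is conserved.
Moments of inertia: I_A = ½(19.9)(0.163)² = 0.2644 kg·m²; I_B = (7.25)(0.250)² = 0.4531 kg·m².
Taking A's sense as positive: L = (0.2644)(541) = 143.0 kg·m²·rpm.
Combined I = 0.2644 + 0.4531 = 0.7175 kg·m².
ω_f = L / I = 143.0 / 0.7175 = 199.3 rpm.

|ω_f| ≈ 199 rpm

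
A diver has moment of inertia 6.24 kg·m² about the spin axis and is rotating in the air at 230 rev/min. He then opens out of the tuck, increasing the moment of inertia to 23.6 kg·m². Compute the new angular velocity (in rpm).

ω₂ ≈ 60.8 rpm

With no external torque about the axis, L is conserved: I₁ω₁ = I₂ω₂.
ω₂ = I₁ω₁ / I₂ = (6.240)(230 rpm) / (23.60) = 60.81 rpm.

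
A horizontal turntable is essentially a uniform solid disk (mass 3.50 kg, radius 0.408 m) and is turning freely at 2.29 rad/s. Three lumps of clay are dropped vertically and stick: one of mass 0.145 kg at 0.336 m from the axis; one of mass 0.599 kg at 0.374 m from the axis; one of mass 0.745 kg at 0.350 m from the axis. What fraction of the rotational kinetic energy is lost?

fraction ≈ 0.397

No external torque acts about the axis; L_before = L_after.
I_p = ½(3.50)(0.408)² = 0.2913 kg·m².
Added inertia Σmr² = (0.145)(0.336)² + (0.599)(0.374)² + (0.745)(0.350)² = 0.1914 kg·m²; I_f = 0.2913 + 0.1914 = 0.4827 kg·m².
ω_f = I_p ω_i / I_f = (0.2913)(2.29) / 0.4827 = 1.382 rad/s.
KE_i = ½(0.2913)(2.290 rad/s)² = 0.7638 J; KE_f = ½(0.4827)(1.382)² = 0.4609 J.
Fraction lost = 0.3965.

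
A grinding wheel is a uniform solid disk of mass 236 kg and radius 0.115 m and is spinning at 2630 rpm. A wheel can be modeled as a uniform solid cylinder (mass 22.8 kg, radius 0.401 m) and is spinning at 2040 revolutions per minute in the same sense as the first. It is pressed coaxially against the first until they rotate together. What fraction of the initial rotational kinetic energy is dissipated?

The coupling torques are internal; angular momentum about the shared axis is conserved.
Moments of inertia: I_A = ½(236)(0.115)² = 1.561 kg·m²; I_B = ½(22.8)(0.401)² = 1.833 kg·m².
Taking A's sense as positive: L = (1.561)(2630) + (1.833)(2040) = 7844 kg·m²·rpm.
Combined I = 1.561 + 1.833 = 3.394 kg·m².
ω_f = L / I = 7844 / 3.394 = 2311 rpm.
KE_i = ½ΣIω² = 1.010e+05 J; KE_f = ½(3.394)(242.0)² = 99410 J.
Fraction dissipated = (KE_i − KE_f)/KE_i = 0.01593.

fraction ≈ 0.0159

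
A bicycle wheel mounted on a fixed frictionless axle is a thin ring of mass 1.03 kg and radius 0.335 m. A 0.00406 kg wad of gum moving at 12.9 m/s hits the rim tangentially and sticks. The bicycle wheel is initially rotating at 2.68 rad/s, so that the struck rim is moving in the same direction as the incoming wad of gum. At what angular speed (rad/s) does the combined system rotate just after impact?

The axle reaction passes through the axle and exerts no torque about it; angular momentum about the axle is conserved through the impact.
I_p = (1.03)(0.335)² = 0.1156 kg·m². Taking the sense of the wad of gum's angular momentum as positive, L_{wad} = m v R = (0.00406)(12.9)(0.335) = 0.01755 kg·m²/s.
L_i = +I_p ω_p + m v R = +(0.1156)(2.68) + 0.01755 = 0.3273 kg·m²/s.
After sticking, I_f = I_p + m R² = 0.1156 + (0.00406)(0.335)² = 0.1160 kg·m².
ω_f = L_i / I_f = 0.3273 / 0.1160 = 2.821 rad/s.

|ω_f| ≈ 2.82 rad/s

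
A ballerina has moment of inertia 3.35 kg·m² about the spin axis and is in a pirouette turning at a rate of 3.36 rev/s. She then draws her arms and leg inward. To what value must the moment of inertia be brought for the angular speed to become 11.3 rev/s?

I₂ ≈ 0.996 kg·m²

No external torque acts about the spin axis, so angular momentum is conserved.
I₂ = I₁ω₁ / ω₂ = (3.35)(3.36) / (11.3) = 0.9961 kg·m².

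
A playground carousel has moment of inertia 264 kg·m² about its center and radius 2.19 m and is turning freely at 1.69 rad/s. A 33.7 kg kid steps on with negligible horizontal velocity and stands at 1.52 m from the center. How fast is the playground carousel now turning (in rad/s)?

ω_f ≈ 1.31 rad/s

No external torque acts about the center; L_before = L_after.
Added inertia Σmr² = (33.7)(1.52)² = 77.86 kg·m²; I_f = 264.0 + 77.86 = 341.9 kg·m².
ω_f = I_p ω_i / I_f = (264.0)(1.69) / 341.9 = 1.305 rad/s.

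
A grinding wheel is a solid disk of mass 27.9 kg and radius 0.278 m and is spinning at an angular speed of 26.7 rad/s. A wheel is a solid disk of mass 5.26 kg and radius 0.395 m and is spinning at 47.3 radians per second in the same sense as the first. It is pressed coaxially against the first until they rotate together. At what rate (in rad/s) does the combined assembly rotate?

|ω_f| ≈ 32.4 rad/s

No external torque acts about the common axis, so total angular momentum is conserved.
Moments of inertia: I_A = ½(27.9)(0.278)² = 1.078 kg·m²; I_B = ½(5.26)(0.395)² = 0.4103 kg·m².
Taking A's sense as positive: L = (1.078)(26.7) + (0.4103)(47.3) = 48.19 kg·m²·rad/s.
Combined I = 1.078 + 0.4103 = 1.488 kg·m².
ω_f = L / I = 48.19 / 1.488 = 32.38 rad/s.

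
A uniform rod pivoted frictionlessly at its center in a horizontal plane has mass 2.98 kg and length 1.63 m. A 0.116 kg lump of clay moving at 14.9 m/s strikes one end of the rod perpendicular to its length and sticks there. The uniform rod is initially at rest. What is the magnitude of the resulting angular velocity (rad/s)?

|ω_f| ≈ 1.91 rad/s

About the pivot the impulsive forces during the collision are internal, so angular momentum about that axis is conserved.
I_p = (1/12)(2.98)(1.63)² = 0.6598 kg·m². Taking the sense of the lump of clay's angular momentum as positive, L_{lump} = m v R = (0.116)(14.9)(1.63/2) = 1.409 kg·m²/s.
L_i = 0 + 1.409 = 1.409 kg·m²/s.
After sticking, I_f = I_p + m R² = 0.6598 + (0.116)(1.63/2)² = 0.7368 kg·m².
ω_f = L_i / I_f = 1.409 / 0.7368 = 1.912 rad/s.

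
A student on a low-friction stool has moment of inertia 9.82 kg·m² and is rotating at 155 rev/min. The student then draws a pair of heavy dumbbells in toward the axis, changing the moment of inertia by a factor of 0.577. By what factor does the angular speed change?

ω₂/ω₁ ≈ 1.73

With no external torque about the axis, L is conserved: I₁ω₁ = I₂ω₂.
I₂ = 0.577 × 9.82 = 5.666 kg·m².
ω₂/ω₁ = I₁/I₂ = 9.820 / 5.666 = 1.733.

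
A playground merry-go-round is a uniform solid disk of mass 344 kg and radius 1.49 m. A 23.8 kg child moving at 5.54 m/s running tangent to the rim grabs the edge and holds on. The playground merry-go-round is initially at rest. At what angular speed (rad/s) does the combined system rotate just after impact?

The axle reaction passes through the axle and exerts no torque about it; angular momentum about the axle is conserved through the impact.
I_p = ½(344)(1.49)² = 381.9 kg·m². Taking the sense of the child's angular momentum as positive, L_{child} = m v R = (23.8)(5.54)(1.49) = 196.5 kg·m²/s.
L_i = 0 + 196.5 = 196.5 kg·m²/s.
After sticking, I_f = I_p + m R² = 381.9 + (23.8)(1.49)² = 434.7 kg·m².
ω_f = L_i / I_f = 196.5 / 434.7 = 0.4519 rad/s.

|ω_f| ≈ 0.452 rad/s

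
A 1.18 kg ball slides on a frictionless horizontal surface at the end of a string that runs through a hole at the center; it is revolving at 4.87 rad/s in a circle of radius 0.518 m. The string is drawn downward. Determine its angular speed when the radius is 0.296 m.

ω₂ ≈ 14.9 rad/s

No torque about the axis ⇒ m r₁² ω₁ = m r₂² ω₂.
ω₂ = ω₁ (r₁/r₂)² = (4.87)(0.518/0.296)² = 14.91 rad/s.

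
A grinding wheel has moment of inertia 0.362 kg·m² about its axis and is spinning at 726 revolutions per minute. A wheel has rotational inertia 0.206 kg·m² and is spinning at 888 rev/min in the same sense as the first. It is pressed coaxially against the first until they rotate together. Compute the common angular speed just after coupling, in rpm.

|ω_f| ≈ 785 rpm

No external torque acts about the common axis, so total angular momentum is conserved.
Taking A's sense as positive: L = (0.3620)(726) + (0.2060)(888) = 445.7 kg·m²·rpm.
Combined I = 0.3620 + 0.2060 = 0.5680 kg·m².
ω_f = L / I = 445.7 / 0.5680 = 784.8 rpm.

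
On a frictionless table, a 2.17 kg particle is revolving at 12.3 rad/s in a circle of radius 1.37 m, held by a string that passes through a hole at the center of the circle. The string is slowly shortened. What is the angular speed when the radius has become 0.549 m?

The constraining force is radial, so m r² ω about the center is conserved.
ω₂ = ω₁ (r₁/r₂)² = (12.3)(1.37/0.549)² = 76.60 rad/s.

ω₂ ≈ 76.6 rad/s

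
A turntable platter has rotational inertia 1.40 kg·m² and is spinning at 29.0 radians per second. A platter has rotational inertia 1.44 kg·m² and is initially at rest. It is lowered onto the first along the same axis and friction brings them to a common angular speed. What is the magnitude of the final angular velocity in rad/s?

The coupling torques are internal; angular momentum about the shared axis is conserved.
Taking A's sense as positive: L = (1.400)(29.0) = 40.60 kg·m²·rad/s.
Combined I = 1.400 + 1.440 = 2.840 kg·m².
ω_f = L / I = 40.60 / 2.840 = 14.30 rad/s.

|ω_f| ≈ 14.3 rad/s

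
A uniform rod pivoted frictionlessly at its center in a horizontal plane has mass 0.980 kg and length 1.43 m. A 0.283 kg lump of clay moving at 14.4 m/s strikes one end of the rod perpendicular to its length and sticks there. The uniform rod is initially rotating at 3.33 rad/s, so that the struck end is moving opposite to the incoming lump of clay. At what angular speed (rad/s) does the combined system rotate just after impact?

|ω_f| ≈ 7.56 rad/s

The axle reaction passes through the pivot and exerts no torque about it; angular momentum about the pivot is conserved through the impact.
I_p = (1/12)(0.980)(1.43)² = 0.1670 kg·m². Taking the sense of the lump of clay's angular momentum as positive, L_{lump} = m v R = (0.283)(14.4)(1.43/2) = 2.914 kg·m²/s.
L_i = −I_p ω_p + m v R = −(0.1670)(3.33) + 2.914 = 2.358 kg·m²/s.
After sticking, I_f = I_p + m R² = 0.1670 + (0.283)(1.43/2)² = 0.3117 kg·m².
ω_f = L_i / I_f = 2.358 / 0.3117 = 7.564 rad/s.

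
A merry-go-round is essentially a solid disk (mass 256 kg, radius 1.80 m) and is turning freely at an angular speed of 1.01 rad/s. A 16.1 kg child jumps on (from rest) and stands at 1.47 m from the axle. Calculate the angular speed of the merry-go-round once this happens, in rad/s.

The added mass arrives with no angular momentum about the axle, and any external torque about the axle is negligible, so the system's angular momentum is conserved.
I_p = ½(256)(1.80)² = 414.7 kg·m².
Added inertia Σmr² = (16.1)(1.47)² = 34.79 kg·m²; I_f = 414.7 + 34.79 = 449.5 kg·m².
ω_f = I_p ω_i / I_f = (414.7)(1.01) / 449.5 = 0.9318 rad/s.

ω_f ≈ 0.932 rad/s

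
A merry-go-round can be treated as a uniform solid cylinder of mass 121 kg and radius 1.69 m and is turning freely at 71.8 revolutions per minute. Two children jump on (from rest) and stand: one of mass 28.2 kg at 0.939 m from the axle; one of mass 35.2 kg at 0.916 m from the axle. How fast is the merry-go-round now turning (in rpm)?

ω_f ≈ 54.6 rpm

No external torque acts about the axle; L_before = L_after.
I_p = ½(121)(1.69)² = 172.8 kg·m².
Added inertia Σmr² = (28.2)(0.939)² + (35.2)(0.916)² = 54.40 kg·m²; I_f = 172.8 + 54.40 = 227.2 kg·m².
ω_f = I_p ω_i / I_f = (172.8)(71.8) / 227.2 = 54.61 rpm.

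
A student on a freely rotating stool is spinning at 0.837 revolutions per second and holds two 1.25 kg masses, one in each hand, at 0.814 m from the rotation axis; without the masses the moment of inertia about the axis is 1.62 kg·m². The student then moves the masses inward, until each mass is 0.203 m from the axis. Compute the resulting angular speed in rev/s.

Angular momentum about the spin axis is conserved since the torque about it is zero.
I₁ = 1.62 + 2(1.25)(0.814)² = 3.276 kg·m²; I₂ = 1.62 + 2(1.25)(0.203)² = 1.723 kg·m².
ω₂ = I₁ω₁ / I₂ = (3.276)(0.837 rev/s) / (1.723) = 1.592 rev/s.

ω₂ ≈ 1.59 rev/s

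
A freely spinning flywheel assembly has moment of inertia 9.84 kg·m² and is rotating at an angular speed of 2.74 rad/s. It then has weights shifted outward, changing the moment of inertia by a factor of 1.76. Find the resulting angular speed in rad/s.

With no external torque about the axis, L is conserved: I₁ω₁ = I₂ω₂.
I₂ = 1.76 × 9.84 = 17.32 kg·m².
ω₂ = I₁ω₁ / I₂ = (9.840)(2.74 rad/s) / (17.32) = 1.557 rad/s.

ω₂ ≈ 1.56 rad/s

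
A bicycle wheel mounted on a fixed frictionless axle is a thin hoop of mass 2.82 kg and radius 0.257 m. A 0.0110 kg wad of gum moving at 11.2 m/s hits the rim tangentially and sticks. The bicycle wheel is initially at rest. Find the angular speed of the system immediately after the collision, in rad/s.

|ω_f| ≈ 0.169 rad/s

The axle reaction passes through the axle and exerts no torque about it; angular momentum about the axle is conserved through the impact.
I_p = (2.82)(0.257)² = 0.1863 kg·m². Taking the sense of the wad of gum's angular momentum as positive, L_{wad} = m v R = (0.0110)(11.2)(0.257) = 0.03166 kg·m²/s.
L_i = 0 + 0.03166 = 0.03166 kg·m²/s.
After sticking, I_f = I_p + m R² = 0.1863 + (0.0110)(0.257)² = 0.1870 kg·m².
ω_f = L_i / I_f = 0.03166 / 0.1870 = 0.1693 rad/s.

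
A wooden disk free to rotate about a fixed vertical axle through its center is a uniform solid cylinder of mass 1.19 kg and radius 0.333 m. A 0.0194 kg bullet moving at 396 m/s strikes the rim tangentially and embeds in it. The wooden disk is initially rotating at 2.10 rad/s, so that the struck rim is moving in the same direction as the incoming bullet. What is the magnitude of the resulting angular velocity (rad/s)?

|ω_f| ≈ 39.6 rad/s

The axle reaction passes through the axle and exerts no torque about it; angular momentum about the axle is conserved through the impact.
I_p = ½(1.19)(0.333)² = 0.06598 kg·m². Taking the sense of the bullet's angular momentum as positive, L_{bullet} = m v R = (0.0194)(396)(0.333) = 2.558 kg·m²/s.
L_i = +I_p ω_p + m v R = +(0.06598)(2.10) + 2.558 = 2.697 kg·m²/s.
After sticking, I_f = I_p + m R² = 0.06598 + (0.0194)(0.333)² = 0.06813 kg·m².
ω_f = L_i / I_f = 2.697 / 0.06813 = 39.58 rad/s.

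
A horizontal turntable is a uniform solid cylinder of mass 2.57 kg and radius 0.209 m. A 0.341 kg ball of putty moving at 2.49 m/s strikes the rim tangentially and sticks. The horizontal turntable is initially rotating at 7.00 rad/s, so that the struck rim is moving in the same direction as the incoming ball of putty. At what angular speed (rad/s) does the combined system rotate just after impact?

The axle reaction passes through the axle and exerts no torque about it; angular momentum about the axle is conserved through the impact.
I_p = ½(2.57)(0.209)² = 0.05613 kg·m². Taking the sense of the ball of putty's angular momentum as positive, L_{ball} = m v R = (0.341)(2.49)(0.209) = 0.1775 kg·m²/s.
L_i = +I_p ω_p + m v R = +(0.05613)(7.00) + 0.1775 = 0.5704 kg·m²/s.
After sticking, I_f = I_p + m R² = 0.05613 + (0.341)(0.209)² = 0.07103 kg·m².
ω_f = L_i / I_f = 0.5704 / 0.07103 = 8.031 rad/s.

|ω_f| ≈ 8.03 rad/s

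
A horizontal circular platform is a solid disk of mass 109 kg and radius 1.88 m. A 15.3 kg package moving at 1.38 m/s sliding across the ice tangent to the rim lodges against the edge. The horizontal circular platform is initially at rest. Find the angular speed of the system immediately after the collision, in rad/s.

|ω_f| ≈ 0.161 rad/s

About the central axle the impulsive forces during the collision are internal, so angular momentum about that axis is conserved.
I_p = ½(109)(1.88)² = 192.6 kg·m². Taking the sense of the package's angular momentum as positive, L_{package} = m v R = (15.3)(1.38)(1.88) = 39.69 kg·m²/s.
L_i = 0 + 39.69 = 39.69 kg·m²/s.
After sticking, I_f = I_p + m R² = 192.6 + (15.3)(1.88)² = 246.7 kg·m².
ω_f = L_i / I_f = 39.69 / 246.7 = 0.1609 rad/s.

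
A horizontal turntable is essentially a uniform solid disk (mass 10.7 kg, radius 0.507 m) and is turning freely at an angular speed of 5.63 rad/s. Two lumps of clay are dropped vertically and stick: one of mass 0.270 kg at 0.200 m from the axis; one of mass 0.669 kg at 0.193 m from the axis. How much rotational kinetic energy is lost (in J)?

energy lost ≈ 0.552 J

No external torque acts about the axis; L_before = L_after.
I_p = ½(10.7)(0.507)² = 1.375 kg·m².
Added inertia Σmr² = (0.270)(0.200)² + (0.669)(0.193)² = 0.03572 kg·m²; I_f = 1.375 + 0.03572 = 1.411 kg·m².
ω_f = I_p ω_i / I_f = (1.375)(5.63) / 1.411 = 5.487 rad/s.
KE_i = ½(1.375)(5.630 rad/s)² = 21.79 J; KE_f = ½(1.411)(5.487)² = 21.24 J.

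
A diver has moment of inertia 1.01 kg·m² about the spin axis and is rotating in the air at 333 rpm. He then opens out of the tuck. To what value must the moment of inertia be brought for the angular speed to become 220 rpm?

With no external torque about the axis, L is conserved: I₁ω₁ = I₂ω₂.
I₂ = I₁ω₁ / ω₂ = (1.01)(333) / (220) = 1.529 kg·m².

I₂ ≈ 1.53 kg·m²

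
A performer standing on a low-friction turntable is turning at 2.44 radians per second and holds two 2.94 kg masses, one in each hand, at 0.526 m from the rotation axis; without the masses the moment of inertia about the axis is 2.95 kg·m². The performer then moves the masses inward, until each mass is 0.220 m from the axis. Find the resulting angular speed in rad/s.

ω₂ ≈ 3.45 rad/s

With no external torque about the axis, L is conserved: I₁ω₁ = I₂ω₂.
I₁ = 2.95 + 2(2.94)(0.526)² = 4.577 kg·m²; I₂ = 2.95 + 2(2.94)(0.220)² = 3.235 kg·m².
ω₂ = I₁ω₁ / I₂ = (4.577)(2.44 rad/s) / (3.235) = 3.453 rad/s.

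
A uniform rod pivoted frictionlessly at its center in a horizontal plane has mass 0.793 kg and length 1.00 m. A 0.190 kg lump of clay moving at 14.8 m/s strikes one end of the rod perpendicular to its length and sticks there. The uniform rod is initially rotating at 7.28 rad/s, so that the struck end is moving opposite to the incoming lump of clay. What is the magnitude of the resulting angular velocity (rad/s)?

About the pivot the impulsive forces during the collision are internal, so angular momentum about that axis is conserved.
I_p = (1/12)(0.793)(1.00)² = 0.06608 kg·m². Taking the sense of the lump of clay's angular momentum as positive, L_{lump} = m v R = (0.190)(14.8)(1.00/2) = 1.406 kg·m²/s.
L_i = −I_p ω_p + m v R = −(0.06608)(7.28) + 1.406 = 0.9249 kg·m²/s.
After sticking, I_f = I_p + m R² = 0.06608 + (0.190)(1.00/2)² = 0.1136 kg·m².
ω_f = L_i / I_f = 0.9249 / 0.1136 = 8.143 rad/s.

|ω_f| ≈ 8.14 rad/s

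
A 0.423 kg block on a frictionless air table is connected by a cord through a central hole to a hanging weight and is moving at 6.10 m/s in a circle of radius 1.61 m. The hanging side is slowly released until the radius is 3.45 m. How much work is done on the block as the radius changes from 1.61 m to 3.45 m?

Central (radial) force ⇒ zero torque about the center ⇒ m v r is constant.
v₂ = v₁ r₁ / r₂ = (6.10)(1.61) / (3.45) = 2.847 m/s.
W = ΔKE = ½m(v₂² − v₁²) = -6.156 J.

W ≈ -6.16 J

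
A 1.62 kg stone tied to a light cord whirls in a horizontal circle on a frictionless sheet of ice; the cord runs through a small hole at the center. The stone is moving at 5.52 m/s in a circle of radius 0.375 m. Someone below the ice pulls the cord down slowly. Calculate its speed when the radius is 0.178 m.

The only horizontal force on the mass is along the cord (radial), so it exerts no torque about the hole and angular momentum m v r is conserved.
v₂ = v₁ r₁ / r₂ = (5.52)(0.375) / (0.178) = 11.63 m/s.

v₂ ≈ 11.6 m/s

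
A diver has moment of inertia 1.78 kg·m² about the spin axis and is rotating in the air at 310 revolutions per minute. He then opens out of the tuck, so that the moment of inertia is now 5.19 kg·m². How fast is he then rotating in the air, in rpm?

ω₂ ≈ 106 rpm

Angular momentum about the spin axis is conserved since the torque about it is zero.
ω₂ = I₁ω₁ / I₂ = (1.780)(310 rpm) / (5.190) = 106.3 rpm.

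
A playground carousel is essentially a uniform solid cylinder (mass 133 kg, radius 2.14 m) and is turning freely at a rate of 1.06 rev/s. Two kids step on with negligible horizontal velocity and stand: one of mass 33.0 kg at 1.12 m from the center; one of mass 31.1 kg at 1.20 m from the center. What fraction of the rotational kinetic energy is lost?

fraction ≈ 0.221

No external torque acts about the center; L_before = L_after.
I_p = ½(133)(2.14)² = 304.5 kg·m².
Added inertia Σmr² = (33.0)(1.12)² + (31.1)(1.20)² = 86.18 kg·m²; I_f = 304.5 + 86.18 = 390.7 kg·m².
ω_f = I_p ω_i / I_f = (304.5)(1.06) / 390.7 = 0.8262 rev/s.
KE_i = ½(304.5)(6.660 rad/s)² = 6754 J; KE_f = ½(390.7)(5.191)² = 5265 J.
Fraction lost = 0.2206.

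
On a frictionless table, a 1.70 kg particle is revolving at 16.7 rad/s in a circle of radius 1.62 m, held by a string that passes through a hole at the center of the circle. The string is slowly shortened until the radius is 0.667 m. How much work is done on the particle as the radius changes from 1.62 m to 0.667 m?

W ≈ 3050 J

The constraining force is radial, so m r² ω about the center is conserved.
ω₂ = ω₁ (r₁/r₂)² = (16.7)(1.62/0.667)² = 98.51 rad/s.
W = ΔKE = ½m(v₂² − v₁²) = 3048 J.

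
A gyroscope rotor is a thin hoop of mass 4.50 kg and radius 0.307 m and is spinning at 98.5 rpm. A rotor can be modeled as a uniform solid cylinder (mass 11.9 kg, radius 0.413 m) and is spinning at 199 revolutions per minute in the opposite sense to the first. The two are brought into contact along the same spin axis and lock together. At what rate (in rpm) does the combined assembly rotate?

The coupling torques are internal; angular momentum about the shared axis is conserved.
Moments of inertia: I_A = (4.50)(0.307)² = 0.4241 kg·m²; I_B = ½(11.9)(0.413)² = 1.015 kg·m².
Taking A's sense as positive: L = (0.4241)(98.5) − (1.015)(199) = -160.2 kg·m²·rpm.
Combined I = 0.4241 + 1.015 = 1.439 kg·m².
ω_f = L / I = -160.2 / 1.439 = -111.3 rpm.

|ω_f| ≈ 111 rpm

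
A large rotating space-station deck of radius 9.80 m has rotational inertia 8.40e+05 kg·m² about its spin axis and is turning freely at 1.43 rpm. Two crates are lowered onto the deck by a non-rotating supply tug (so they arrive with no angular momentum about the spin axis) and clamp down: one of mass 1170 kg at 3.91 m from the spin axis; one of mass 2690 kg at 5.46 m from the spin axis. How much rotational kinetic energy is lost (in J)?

energy lost ≈ 985 J

The added mass arrives with no angular momentum about the spin axis, and any external torque about the spin axis is negligible, so the system's angular momentum is conserved.
Added inertia Σmr² = (1170)(3.91)² + (2690)(5.46)² = 98080 kg·m²; I_f = 8.400e+05 + 98080 = 9.381e+05 kg·m².
ω_f = I_p ω_i / I_f = (8.400e+05)(1.43) / 9.381e+05 = 1.280 rpm.
KE_i = ½(8.400e+05)(0.1497 rad/s)² = 9418 J; KE_f = ½(9.381e+05)(0.1341)² = 8434 J.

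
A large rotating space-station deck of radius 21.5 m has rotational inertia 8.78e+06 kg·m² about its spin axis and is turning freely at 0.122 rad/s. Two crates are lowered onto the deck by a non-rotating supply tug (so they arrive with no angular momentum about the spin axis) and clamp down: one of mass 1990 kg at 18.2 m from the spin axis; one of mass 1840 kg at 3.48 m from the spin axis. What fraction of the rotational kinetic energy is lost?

fraction ≈ 0.0720

The added mass arrives with no angular momentum about the spin axis, and any external torque about the spin axis is negligible, so the system's angular momentum is conserved.
Added inertia Σmr² = (1990)(18.2)² + (1840)(3.48)² = 6.815e+05 kg·m²; I_f = 8.780e+06 + 6.815e+05 = 9.461e+06 kg·m².
ω_f = I_p ω_i / I_f = (8.780e+06)(0.122) / 9.461e+06 = 0.1132 rad/s.
KE_i = ½(8.780e+06)(0.1220 rad/s)² = 65340 J; KE_f = ½(9.461e+06)(0.1132)² = 60630 J.
Fraction lost = 0.07202.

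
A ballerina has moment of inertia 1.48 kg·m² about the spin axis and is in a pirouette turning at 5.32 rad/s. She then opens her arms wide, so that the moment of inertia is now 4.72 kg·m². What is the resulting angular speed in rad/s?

No external torque acts about the spin axis, so angular momentum is conserved.
ω₂ = I₁ω₁ / I₂ = (1.480)(5.32 rad/s) / (4.720) = 1.668 rad/s.

ω₂ ≈ 1.67 rad/s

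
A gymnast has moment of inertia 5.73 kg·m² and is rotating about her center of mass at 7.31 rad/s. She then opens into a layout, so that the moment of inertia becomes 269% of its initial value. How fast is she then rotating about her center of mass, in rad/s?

No external torque acts about the spin axis, so angular momentum is conserved.
I₂ = 2.69 × 5.73 = 15.41 kg·m².
ω₂ = I₁ω₁ / I₂ = (5.730)(7.31 rad/s) / (15.41) = 2.717 rad/s.

ω₂ ≈ 2.72 rad/s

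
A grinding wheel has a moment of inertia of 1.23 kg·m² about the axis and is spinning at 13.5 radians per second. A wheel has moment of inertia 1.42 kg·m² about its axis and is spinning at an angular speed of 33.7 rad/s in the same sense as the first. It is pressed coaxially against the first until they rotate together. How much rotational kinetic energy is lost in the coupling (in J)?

No external torque acts about the common axis, so total angular momentum is conserved.
Taking A's sense as positive: L = (1.230)(13.5) + (1.420)(33.7) = 64.46 kg·m²·rad/s.
Combined I = 1.230 + 1.420 = 2.650 kg·m².
ω_f = L / I = 64.46 / 2.650 = 24.32 rad/s.
KE_i = ½ΣIω² = 918.4 J; KE_f = ½(2.650)(24.32)² = 784.0 J.

ΔKE lost ≈ 134 J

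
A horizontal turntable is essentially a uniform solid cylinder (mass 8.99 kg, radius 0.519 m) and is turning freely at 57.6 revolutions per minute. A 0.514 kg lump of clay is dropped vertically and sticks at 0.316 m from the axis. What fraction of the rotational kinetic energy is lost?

fraction ≈ 0.0407

The added mass arrives with no angular momentum about the axis, and any external torque about the axis is negligible, so the system's angular momentum is conserved.
I_p = ½(8.99)(0.519)² = 1.211 kg·m².
Added inertia Σmr² = (0.514)(0.316)² = 0.05133 kg·m²; I_f = 1.211 + 0.05133 = 1.262 kg·m².
ω_f = I_p ω_i / I_f = (1.211)(57.6) / 1.262 = 55.26 rpm.
KE_i = ½(1.211)(6.032 rad/s)² = 22.03 J; KE_f = ½(1.262)(5.787)² = 21.13 J.
Fraction lost = 0.04067.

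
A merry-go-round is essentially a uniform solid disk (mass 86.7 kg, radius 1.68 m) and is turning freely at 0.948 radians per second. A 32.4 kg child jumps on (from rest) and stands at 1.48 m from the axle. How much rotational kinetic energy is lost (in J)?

energy lost ≈ 20.2 J

No external torque acts about the axle; L_before = L_after.
I_p = ½(86.7)(1.68)² = 122.4 kg·m².
Added inertia Σmr² = (32.4)(1.48)² = 70.97 kg·m²; I_f = 122.4 + 70.97 = 193.3 kg·m².
ω_f = I_p ω_i / I_f = (122.4)(0.948) / 193.3 = 0.6000 rad/s.
KE_i = ½(122.4)(0.9480 rad/s)² = 54.98 J; KE_f = ½(193.3)(0.6000)² = 34.80 J.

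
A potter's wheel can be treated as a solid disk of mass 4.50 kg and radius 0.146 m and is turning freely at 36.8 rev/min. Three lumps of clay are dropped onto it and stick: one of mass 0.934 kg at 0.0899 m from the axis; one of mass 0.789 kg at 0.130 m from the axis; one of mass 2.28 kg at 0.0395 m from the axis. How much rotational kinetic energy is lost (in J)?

No external torque acts about the axis; L_before = L_after.
I_p = ½(4.50)(0.146)² = 0.04796 kg·m².
Added inertia Σmr² = (0.934)(0.0899)² + (0.789)(0.130)² + (2.28)(0.0395)² = 0.02444 kg·m²; I_f = 0.04796 + 0.02444 = 0.07240 kg·m².
ω_f = I_p ω_i / I_f = (0.04796)(36.8) / 0.07240 = 24.38 rpm.
KE_i = ½(0.04796)(3.854 rad/s)² = 0.3561 J; KE_f = ½(0.07240)(2.553)² = 0.2359 J.

energy lost ≈ 0.120 J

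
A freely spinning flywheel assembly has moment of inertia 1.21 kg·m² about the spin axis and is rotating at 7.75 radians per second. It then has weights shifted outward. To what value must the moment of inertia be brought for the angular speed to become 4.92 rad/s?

I₂ ≈ 1.91 kg·m²

With no external torque about the axis, L is conserved: I₁ω₁ = I₂ω₂.
I₂ = I₁ω₁ / ω₂ = (1.21)(7.75) / (4.92) = 1.906 kg·m².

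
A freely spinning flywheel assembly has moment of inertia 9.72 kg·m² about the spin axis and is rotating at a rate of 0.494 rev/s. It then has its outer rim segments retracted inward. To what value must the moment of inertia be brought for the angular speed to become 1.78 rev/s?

I₂ ≈ 2.70 kg·m²

Angular momentum about the spin axis is conserved since the torque about it is zero.
I₂ = I₁ω₁ / ω₂ = (9.72)(0.494) / (1.78) = 2.698 kg·m².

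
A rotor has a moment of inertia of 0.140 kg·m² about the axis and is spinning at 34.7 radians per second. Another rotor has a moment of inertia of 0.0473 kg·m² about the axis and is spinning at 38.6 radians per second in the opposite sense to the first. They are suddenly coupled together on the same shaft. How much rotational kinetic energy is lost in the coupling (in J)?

The coupling torques are internal; angular momentum about the shared axis is conserved.
Taking A's sense as positive: L = (0.1400)(34.7) − (0.04730)(38.6) = 3.032 kg·m²·rad/s.
Combined I = 0.1400 + 0.04730 = 0.1873 kg·m².
ω_f = L / I = 3.032 / 0.1873 = 16.19 rad/s.
KE_i = ½ΣIω² = 119.5 J; KE_f = ½(0.1873)(16.19)² = 24.54 J.

ΔKE lost ≈ 95.0 J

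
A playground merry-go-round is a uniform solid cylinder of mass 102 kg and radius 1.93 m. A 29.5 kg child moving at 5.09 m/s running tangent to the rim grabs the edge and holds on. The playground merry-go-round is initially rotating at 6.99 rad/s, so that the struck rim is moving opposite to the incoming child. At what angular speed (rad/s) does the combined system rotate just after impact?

|ω_f| ≈ 3.46 rad/s

The axle reaction passes through the axle and exerts no torque about it; angular momentum about the axle is conserved through the impact.
I_p = ½(102)(1.93)² = 190.0 kg·m². Taking the sense of the child's angular momentum as positive, L_{child} = m v R = (29.5)(5.09)(1.93) = 289.8 kg·m²/s.
L_i = −I_p ω_p + m v R = −(190.0)(6.99) + 289.8 = -1038 kg·m²/s.
After sticking, I_f = I_p + m R² = 190.0 + (29.5)(1.93)² = 299.9 kg·m².
ω_f = L_i / I_f = -1038 / 299.9 = -3.462 rad/s.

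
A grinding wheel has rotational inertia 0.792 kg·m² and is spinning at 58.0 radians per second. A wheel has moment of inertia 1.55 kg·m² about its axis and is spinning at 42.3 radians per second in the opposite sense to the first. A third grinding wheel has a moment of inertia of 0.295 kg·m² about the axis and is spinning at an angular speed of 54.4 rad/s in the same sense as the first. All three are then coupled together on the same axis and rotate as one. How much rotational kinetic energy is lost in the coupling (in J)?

The coupling torques are internal; angular momentum about the shared axis is conserved.
Taking A's sense as positive: L = (0.7920)(58.0) − (1.550)(42.3) + (0.2950)(54.4) = -3.581 kg·m²·rad/s.
Combined I = 0.7920 + 1.550 + 0.2950 = 2.637 kg·m².
ω_f = L / I = -3.581 / 2.637 = -1.358 rad/s.
KE_i = ½ΣIω² = 3155 J; KE_f = ½(2.637)(1.358)² = 2.431 J.

ΔKE lost ≈ 3150 J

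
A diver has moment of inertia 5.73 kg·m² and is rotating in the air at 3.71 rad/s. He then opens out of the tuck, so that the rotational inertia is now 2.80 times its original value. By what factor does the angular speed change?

ω₂/ω₁ ≈ 0.357

No external torque acts about the spin axis, so angular momentum is conserved.
I₂ = 2.80 × 5.73 = 16.04 kg·m².
ω₂/ω₁ = I₁/I₂ = 5.730 / 16.04 = 0.3571.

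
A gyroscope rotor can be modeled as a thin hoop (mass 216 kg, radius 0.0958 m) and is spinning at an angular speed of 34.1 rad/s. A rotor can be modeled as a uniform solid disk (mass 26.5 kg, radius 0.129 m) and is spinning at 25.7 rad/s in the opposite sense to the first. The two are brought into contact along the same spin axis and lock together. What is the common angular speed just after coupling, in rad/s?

No external torque acts about the common axis, so total angular momentum is conserved.
Moments of inertia: I_A = (216)(0.0958)² = 1.982 kg·m²; I_B = ½(26.5)(0.129)² = 0.2205 kg·m².
Taking A's sense as positive: L = (1.982)(34.1) − (0.2205)(25.7) = 61.93 kg·m²·rad/s.
Combined I = 1.982 + 0.2205 = 2.203 kg·m².
ω_f = L / I = 61.93 / 2.203 = 28.11 rad/s.

|ω_f| ≈ 28.1 rad/s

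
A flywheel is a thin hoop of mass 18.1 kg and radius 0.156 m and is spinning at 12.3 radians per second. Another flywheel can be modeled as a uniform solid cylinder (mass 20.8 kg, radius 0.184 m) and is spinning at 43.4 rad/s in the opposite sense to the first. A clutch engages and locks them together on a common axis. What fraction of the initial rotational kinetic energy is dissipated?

fraction ≈ 0.832

No external torque acts about the common axis, so total angular momentum is conserved.
Moments of inertia: I_A = (18.1)(0.156)² = 0.4405 kg·m²; I_B = ½(20.8)(0.184)² = 0.3521 kg·m².
Taking A's sense as positive: L = (0.4405)(12.3) − (0.3521)(43.4) = -9.863 kg·m²·rad/s.
Combined I = 0.4405 + 0.3521 = 0.7926 kg·m².
ω_f = L / I = -9.863 / 0.7926 = -12.44 rad/s.
KE_i = ½ΣIω² = 364.9 J; KE_f = ½(0.7926)(12.44)² = 61.37 J.
Fraction dissipated = (KE_i − KE_f)/KE_i = 0.8318.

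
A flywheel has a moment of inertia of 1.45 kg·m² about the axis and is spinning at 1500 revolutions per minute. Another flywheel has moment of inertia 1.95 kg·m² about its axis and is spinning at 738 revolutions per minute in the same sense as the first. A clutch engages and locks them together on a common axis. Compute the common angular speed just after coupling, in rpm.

The coupling torques are internal; angular momentum about the shared axis is conserved.
Taking A's sense as positive: L = (1.450)(1500) + (1.950)(738) = 3614 kg·m²·rpm.
Combined I = 1.450 + 1.950 = 3.400 kg·m².
ω_f = L / I = 3614 / 3.400 = 1063 rpm.

|ω_f| ≈ 1060 rpm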